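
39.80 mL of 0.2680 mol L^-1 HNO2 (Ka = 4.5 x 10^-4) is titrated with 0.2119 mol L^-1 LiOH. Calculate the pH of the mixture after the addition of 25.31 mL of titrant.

3.35

Initial n(HNO2) = 0.2680 x 0.03980 = 0.01067 mol.
n(LiOH) added = 0.2119 x 0.02531 = 0.005363 mol, converting that many moles of HNO2 to NO2-.
Remaining n(HNO2) = 0.005303 mol; n(NO2-) = 0.005363 mol.
By Henderson-Hasselbalch, pH = pKa + log([A^-]/[HA]) = 3.35 + log(0.005363/0.005303) = 3.35 + (+0.00) = 3.35.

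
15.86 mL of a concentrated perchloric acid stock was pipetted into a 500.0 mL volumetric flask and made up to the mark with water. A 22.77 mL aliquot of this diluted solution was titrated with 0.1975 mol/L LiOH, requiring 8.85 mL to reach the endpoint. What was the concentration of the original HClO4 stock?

2.42 M

n(LiOH) = 0.1975 x 0.008850 = 0.001748 mol.
n(HClO4) in the aliquot = 0.001748 mol.
[diluted HClO4] = 0.001748 / 0.02277 = 0.07676 M.
Dilution factor = 500.0/15.86 = 31.53, so [stock] = 0.07676 x 31.53 = 2.42 M.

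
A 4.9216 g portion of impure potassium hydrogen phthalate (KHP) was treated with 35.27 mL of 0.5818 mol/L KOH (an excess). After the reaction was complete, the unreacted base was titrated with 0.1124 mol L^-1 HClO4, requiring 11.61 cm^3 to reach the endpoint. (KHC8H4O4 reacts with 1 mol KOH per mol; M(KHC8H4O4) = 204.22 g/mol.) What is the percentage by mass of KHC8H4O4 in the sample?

79.7%

Total n(KOH) added = 0.5818 x 0.03527 = 0.02052 mol.
n(HClO4) used = 0.1124 x 0.01161 = 0.001305 mol, which equals the excess n(KOH).
So n(KOH) consumed by the sample = 0.02052 - 0.001305 = 0.01922 mol.
n(KHC8H4O4) = 0.01922 / 1 = 0.01922 mol.
mass KHC8H4O4 = 0.01922 x 204.22 = 3.924 g, so %KHC8H4O4 = 3.924/4.9216 x 100 = 79.7%.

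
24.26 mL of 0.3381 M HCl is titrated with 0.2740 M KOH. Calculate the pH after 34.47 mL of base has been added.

n(acid) = 0.3381 x 0.02426 = 0.008202 mol; n(KOH) added = 0.2740 x 0.03447 = 0.009445 mol.
Base is in excess by 0.009445 - 0.008202 = 0.001242 mol in a total volume of 0.05873 L.
[OH^-] = 0.001242/0.05873 = 0.02116 M, so pOH = 1.67 and pH = 14.00 - 1.67 = 12.33.

12.33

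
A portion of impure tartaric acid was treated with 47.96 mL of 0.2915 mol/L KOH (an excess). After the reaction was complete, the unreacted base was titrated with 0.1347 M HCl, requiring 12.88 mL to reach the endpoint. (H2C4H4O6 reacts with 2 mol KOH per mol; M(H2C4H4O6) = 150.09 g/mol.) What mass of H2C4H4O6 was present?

0.919 g

Total n(KOH) added = 0.2915 x 0.04796 = 0.01398 mol.
n(HCl) used = 0.1347 x 0.01288 = 0.001735 mol, which equals the excess n(KOH).
So n(KOH) consumed by the sample = 0.01398 - 0.001735 = 0.01225 mol.
n(H2C4H4O6) = 0.01225 / 2 = 0.006123 mol.
mass = 0.006123 mol x 150.09 g/mol = 0.919 g.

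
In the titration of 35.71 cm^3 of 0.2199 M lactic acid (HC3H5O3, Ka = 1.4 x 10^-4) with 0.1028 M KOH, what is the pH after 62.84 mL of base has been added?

4.52

Initial n(HC3H5O3) = 0.2199 x 0.03571 = 0.007853 mol.
n(KOH) added = 0.1028 x 0.06284 = 0.006460 mol, converting that many moles of HC3H5O3 to C3H5O3-.
Remaining n(HC3H5O3) = 0.001393 mol; n(C3H5O3-) = 0.006460 mol.
By Henderson-Hasselbalch, pH = pKa + log([A^-]/[HA]) = 3.85 + log(0.006460/0.001393) = 3.85 + (+0.67) = 4.52.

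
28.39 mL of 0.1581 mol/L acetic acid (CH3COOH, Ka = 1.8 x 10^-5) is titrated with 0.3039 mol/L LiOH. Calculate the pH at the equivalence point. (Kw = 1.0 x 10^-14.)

n(CH3COOH) = 0.1581 x 0.02839 = 0.004488 mol; V(LiOH) at equivalence = 0.004488/0.3039 = 0.01477 L.
At equivalence all the acid is converted to CH3COO-; total volume = 0.02839 + 0.01477 = 0.04316 L, so [CH3COO-] = 0.004488/0.04316 = 0.1040 M.
Kb = Kw/Ka = 1.0e-14 / 1.8 x 10^-5 = 5.56e-10.
[OH^-] = sqrt(Kb x [CH3COO-]) = sqrt(5.56e-10 x 0.1040) = 7.60e-6 M.
pOH = 5.12, so pH = 14.00 - 5.12 = 8.88.

8.88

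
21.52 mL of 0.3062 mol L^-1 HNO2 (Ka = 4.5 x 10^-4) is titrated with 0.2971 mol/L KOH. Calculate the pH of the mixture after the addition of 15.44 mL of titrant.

3.71

Initial n(HNO2) = 0.3062 x 0.02152 = 0.006589 mol.
n(KOH) added = 0.2971 x 0.01544 = 0.004587 mol, converting that many moles of HNO2 to NO2-.
Remaining n(HNO2) = 0.002002 mol; n(NO2-) = 0.004587 mol.
By Henderson-Hasselbalch, pH = pKa + log([A^-]/[HA]) = 3.35 + log(0.004587/0.002002) = 3.35 + (+0.36) = 3.71.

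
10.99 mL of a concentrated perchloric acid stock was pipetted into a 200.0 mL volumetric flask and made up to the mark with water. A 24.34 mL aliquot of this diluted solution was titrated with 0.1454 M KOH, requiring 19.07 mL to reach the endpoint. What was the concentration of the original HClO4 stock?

n(KOH) = 0.1454 x 0.01907 = 0.002773 mol.
n(HClO4) in the aliquot = 0.002773 mol.
[diluted HClO4] = 0.002773 / 0.02434 = 0.1139 M.
Dilution factor = 200.0/10.99 = 18.20, so [stock] = 0.1139 x 18.20 = 2.07 M.

2.07 M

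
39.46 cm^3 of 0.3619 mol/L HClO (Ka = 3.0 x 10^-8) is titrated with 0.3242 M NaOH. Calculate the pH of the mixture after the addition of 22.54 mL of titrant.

7.54

Initial n(HClO) = 0.3619 x 0.03946 = 0.01428 mol.
n(NaOH) added = 0.3242 x 0.02254 = 0.007307 mol, converting that many moles of HClO to ClO-.
Remaining n(HClO) = 0.006973 mol; n(ClO-) = 0.007307 mol.
By Henderson-Hasselbalch, pH = pKa + log([A^-]/[HA]) = 7.52 + log(0.007307/0.006973) = 7.52 + (+0.02) = 7.54.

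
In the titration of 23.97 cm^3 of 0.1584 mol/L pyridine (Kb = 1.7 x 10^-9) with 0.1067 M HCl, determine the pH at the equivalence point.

n(C5H5N) = 0.1584 x 0.02397 = 0.003797 mol; V(HCl) at equivalence = 0.003797/0.1067 = 0.03558 L.
At equivalence the base is fully converted to C5H5NH+; total volume = 0.05955 L, so [C5H5NH+] = 0.003797/0.05955 = 0.06375 M.
Ka(C5H5NH+) = Kw/Kb = 1.0e-14 / 1.7 x 10^-9 = 5.88e-6.
[H^+] = sqrt(Ka x [C5H5NH+]) = sqrt(5.88e-6 x 0.06375) = 0.000612 M.
pH = -log(0.000612) = 3.21.

3.21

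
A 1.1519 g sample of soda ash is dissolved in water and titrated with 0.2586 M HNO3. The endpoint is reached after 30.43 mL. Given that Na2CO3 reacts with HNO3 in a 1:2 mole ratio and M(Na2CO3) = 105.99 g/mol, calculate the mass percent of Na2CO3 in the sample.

36.2%

n(HNO3) = 0.2586 x 0.03043 = 0.007869 mol.
n(Na2CO3) = 0.007869 / 2 = 0.003935 mol.
mass of Na2CO3 = 0.003935 x 105.99 = 0.4170 g.
% purity = 0.4170 / 1.1519 x 100 = 36.2%.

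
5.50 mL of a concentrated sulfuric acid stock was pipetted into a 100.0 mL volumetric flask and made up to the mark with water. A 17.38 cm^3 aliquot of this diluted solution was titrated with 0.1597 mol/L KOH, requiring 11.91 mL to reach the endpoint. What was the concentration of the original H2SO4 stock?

0.995 M

n(KOH) = 0.1597 x 0.01191 = 0.001902 mol.
n(H2SO4) in the aliquot = 0.001902 x 1/2 = 0.0009510 mol.
[diluted H2SO4] = 0.0009510 / 0.01738 = 0.05472 M.
Dilution factor = 100.0/5.500 = 18.18, so [stock] = 0.05472 x 18.18 = 0.995 M.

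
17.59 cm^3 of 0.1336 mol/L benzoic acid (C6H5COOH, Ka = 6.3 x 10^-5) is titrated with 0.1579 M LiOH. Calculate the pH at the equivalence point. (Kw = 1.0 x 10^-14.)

8.53

n(C6H5COOH) = 0.1336 x 0.01759 = 0.002350 mol; V(LiOH) at equivalence = 0.002350/0.1579 = 0.01488 L.
At equivalence all the acid is converted to C6H5COO-; total volume = 0.01759 + 0.01488 = 0.03247 L, so [C6H5COO-] = 0.002350/0.03247 = 0.07237 M.
Kb = Kw/Ka = 1.0e-14 / 6.3 x 10^-5 = 1.59e-10.
[OH^-] = sqrt(Kb x [C6H5COO-]) = sqrt(1.59e-10 x 0.07237) = 3.39e-6 M.
pOH = 5.47, so pH = 14.00 - 5.47 = 8.53.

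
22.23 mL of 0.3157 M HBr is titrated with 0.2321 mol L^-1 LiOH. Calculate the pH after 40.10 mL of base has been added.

n(acid) = 0.3157 x 0.02223 = 0.007018 mol; n(LiOH) added = 0.2321 x 0.04010 = 0.009307 mol.
Base is in excess by 0.009307 - 0.007018 = 0.002289 mol in a total volume of 0.06233 L.
[OH^-] = 0.002289/0.06233 = 0.03673 M, so pOH = 1.44 and pH = 14.00 - 1.44 = 12.56.

12.56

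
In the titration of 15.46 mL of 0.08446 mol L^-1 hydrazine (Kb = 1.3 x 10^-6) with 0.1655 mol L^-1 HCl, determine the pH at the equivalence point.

n(N2H4) = 0.08446 x 0.01546 = 0.001306 mol; V(HCl) at equivalence = 0.001306/0.1655 = 0.007890 L.
At equivalence the base is fully converted to N2H5+; total volume = 0.02335 L, so [N2H5+] = 0.001306/0.02335 = 0.05592 M.
Ka(N2H5+) = Kw/Kb = 1.0e-14 / 1.3 x 10^-6 = 7.69e-9.
[H^+] = sqrt(Ka x [N2H5+]) = sqrt(7.69e-9 x 0.05592) = 2.07e-5 M.
pH = -log(2.07e-5) = 4.68.

4.68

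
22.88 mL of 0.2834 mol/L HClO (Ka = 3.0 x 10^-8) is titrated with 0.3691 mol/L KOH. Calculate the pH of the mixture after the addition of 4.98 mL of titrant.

7.12

Initial n(HClO) = 0.2834 x 0.02288 = 0.006484 mol.
n(KOH) added = 0.3691 x 0.004980 = 0.001838 mol, converting that many moles of HClO to ClO-.
Remaining n(HClO) = 0.004646 mol; n(ClO-) = 0.001838 mol.
By Henderson-Hasselbalch, pH = pKa + log([A^-]/[HA]) = 7.52 + log(0.001838/0.004646) = 7.52 + (-0.40) = 7.12.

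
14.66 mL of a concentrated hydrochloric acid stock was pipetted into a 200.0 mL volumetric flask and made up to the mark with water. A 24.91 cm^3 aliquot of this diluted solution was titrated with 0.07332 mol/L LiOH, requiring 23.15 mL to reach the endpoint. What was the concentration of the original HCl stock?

n(LiOH) = 0.07332 x 0.02315 = 0.001697 mol.
n(HCl) in the aliquot = 0.001697 mol.
[diluted HCl] = 0.001697 / 0.02491 = 0.06814 M.
Dilution factor = 200.0/14.66 = 13.64, so [stock] = 0.06814 x 13.64 = 0.930 M.

0.930 M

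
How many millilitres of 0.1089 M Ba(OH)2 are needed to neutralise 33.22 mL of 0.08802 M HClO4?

n(HClO4) = 0.08802 mol/L x 0.03322 L = 0.002924 mol.
The neutralisation is 2 HClO4 : 1 Ba(OH)2, so n(Ba(OH)2) = 0.002924 x 1/2 = 0.001462 mol.
V(Ba(OH)2) = 0.001462 / 0.1089 = 0.01343 L = 13.4 mL.

13.4 mL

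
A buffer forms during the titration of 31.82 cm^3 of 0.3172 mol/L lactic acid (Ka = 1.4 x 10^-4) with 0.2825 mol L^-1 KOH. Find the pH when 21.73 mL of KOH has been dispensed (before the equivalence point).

4.04

Initial n(HC3H5O3) = 0.3172 x 0.03182 = 0.01009 mol.
n(KOH) added = 0.2825 x 0.02173 = 0.006139 mol, converting that many moles of HC3H5O3 to C3H5O3-.
Remaining n(HC3H5O3) = 0.003955 mol; n(C3H5O3-) = 0.006139 mol.
By Henderson-Hasselbalch, pH = pKa + log([A^-]/[HA]) = 3.85 + log(0.006139/0.003955) = 3.85 + (+0.19) = 4.04.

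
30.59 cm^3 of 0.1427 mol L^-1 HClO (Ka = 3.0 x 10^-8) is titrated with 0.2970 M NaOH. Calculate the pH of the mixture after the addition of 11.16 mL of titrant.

Initial n(HClO) = 0.1427 x 0.03059 = 0.004365 mol.
n(NaOH) added = 0.2970 x 0.01116 = 0.003315 mol, converting that many moles of HClO to ClO-.
Remaining n(HClO) = 0.001051 mol; n(ClO-) = 0.003315 mol.
By Henderson-Hasselbalch, pH = pKa + log([A^-]/[HA]) = 7.52 + log(0.003315/0.001051) = 7.52 + (+0.50) = 8.02.

8.02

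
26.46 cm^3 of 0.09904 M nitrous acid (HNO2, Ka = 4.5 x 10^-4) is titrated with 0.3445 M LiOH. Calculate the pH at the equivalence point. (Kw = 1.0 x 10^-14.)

n(HNO2) = 0.09904 x 0.02646 = 0.002621 mol; V(LiOH) at equivalence = 0.002621/0.3445 = 0.007607 L.
At equivalence all the acid is converted to NO2-; total volume = 0.02646 + 0.007607 = 0.03407 L, so [NO2-] = 0.002621/0.03407 = 0.07692 M.
Kb = Kw/Ka = 1.0e-14 / 4.5 x 10^-4 = 2.22e-11.
[OH^-] = sqrt(Kb x [NO2-]) = sqrt(2.22e-11 x 0.07692) = 1.31e-6 M.
pOH = 5.88, so pH = 14.00 - 5.88 = 8.12.

8.12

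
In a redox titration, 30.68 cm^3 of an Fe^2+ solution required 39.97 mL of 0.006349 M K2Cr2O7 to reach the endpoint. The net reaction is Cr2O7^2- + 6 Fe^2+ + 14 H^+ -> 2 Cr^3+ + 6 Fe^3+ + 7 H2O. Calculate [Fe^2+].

n(K2Cr2O7) = 0.006349 x 0.03997 = 0.0002538 mol.
From the balanced equation, 1 mol K2Cr2O7 reacts with 6 mol Fe^2+, so n(Fe^2+) = 0.0002538 x 6/1 = 0.001523 mol.
[Fe^2+] = 0.001523 / 0.03068 L = 0.0496 M.

0.0496 M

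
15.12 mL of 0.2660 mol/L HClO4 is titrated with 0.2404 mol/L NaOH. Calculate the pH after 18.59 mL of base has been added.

n(acid) = 0.2660 x 0.01512 = 0.004022 mol; n(NaOH) added = 0.2404 x 0.01859 = 0.004469 mol.
Base is in excess by 0.004469 - 0.004022 = 0.0004471 mol in a total volume of 0.03371 L.
[OH^-] = 0.0004471/0.03371 = 0.01326 M, so pOH = 1.88 and pH = 14.00 - 1.88 = 12.12.

12.12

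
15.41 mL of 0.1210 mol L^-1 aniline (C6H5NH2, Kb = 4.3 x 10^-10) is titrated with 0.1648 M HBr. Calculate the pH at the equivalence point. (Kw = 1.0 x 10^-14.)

n(C6H5NH2) = 0.1210 x 0.01541 = 0.001865 mol; V(HBr) at equivalence = 0.001865/0.1648 = 0.01131 L.
At equivalence the base is fully converted to C6H5NH3+; total volume = 0.02672 L, so [C6H5NH3+] = 0.001865/0.02672 = 0.06977 M.
Ka(C6H5NH3+) = Kw/Kb = 1.0e-14 / 4.3 x 10^-10 = 2.33e-5.
[H^+] = sqrt(Ka x [C6H5NH3+]) = sqrt(2.33e-5 x 0.06977) = 0.00127 M.
pH = -log(0.00127) = 2.89.

2.89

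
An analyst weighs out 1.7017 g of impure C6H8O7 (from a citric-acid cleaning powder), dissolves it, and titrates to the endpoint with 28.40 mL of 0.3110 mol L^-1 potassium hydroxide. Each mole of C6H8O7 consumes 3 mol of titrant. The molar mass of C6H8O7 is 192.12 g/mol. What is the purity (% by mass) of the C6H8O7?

n(KOH) = 0.3110 x 0.02840 = 0.008832 mol.
n(C6H8O7) = 0.008832 / 3 = 0.002944 mol.
mass of C6H8O7 = 0.002944 x 192.12 = 0.5656 g.
% purity = 0.5656 / 1.7017 x 100 = 33.2%.

33.2%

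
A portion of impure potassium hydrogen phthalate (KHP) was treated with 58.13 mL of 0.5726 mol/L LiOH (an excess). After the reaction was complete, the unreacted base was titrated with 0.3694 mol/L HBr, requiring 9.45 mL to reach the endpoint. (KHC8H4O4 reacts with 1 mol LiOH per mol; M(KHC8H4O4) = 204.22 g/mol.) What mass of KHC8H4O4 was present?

6.08 g

Total n(LiOH) added = 0.5726 x 0.05813 = 0.03329 mol.
n(HBr) used = 0.3694 x 0.009450 = 0.003491 mol, which equals the excess n(LiOH).
So n(LiOH) consumed by the sample = 0.03329 - 0.003491 = 0.02979 mol.
n(KHC8H4O4) = 0.02979 / 1 = 0.02979 mol.
mass = 0.02979 mol x 204.22 g/mol = 6.08 g.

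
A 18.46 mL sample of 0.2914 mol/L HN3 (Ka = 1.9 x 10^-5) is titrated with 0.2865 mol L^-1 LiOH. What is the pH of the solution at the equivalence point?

n(HN3) = 0.2914 x 0.01846 = 0.005379 mol; V(LiOH) at equivalence = 0.005379/0.2865 = 0.01878 L.
At equivalence all the acid is converted to N3-; total volume = 0.01846 + 0.01878 = 0.03724 L, so [N3-] = 0.005379/0.03724 = 0.1445 M.
Kb = Kw/Ka = 1.0e-14 / 1.9 x 10^-5 = 5.26e-10.
[OH^-] = sqrt(Kb x [N3-]) = sqrt(5.26e-10 x 0.1445) = 8.72e-6 M.
pOH = 5.06, so pH = 14.00 - 5.06 = 8.94.

8.94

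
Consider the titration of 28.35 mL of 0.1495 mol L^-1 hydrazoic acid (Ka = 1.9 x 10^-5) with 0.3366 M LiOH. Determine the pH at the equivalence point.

8.87

n(HN3) = 0.1495 x 0.02835 = 0.004238 mol; V(LiOH) at equivalence = 0.004238/0.3366 = 0.01259 L.
At equivalence all the acid is converted to N3-; total volume = 0.02835 + 0.01259 = 0.04094 L, so [N3-] = 0.004238/0.04094 = 0.1035 M.
Kb = Kw/Ka = 1.0e-14 / 1.9 x 10^-5 = 5.26e-10.
[OH^-] = sqrt(Kb x [N3-]) = sqrt(5.26e-10 x 0.1035) = 7.38e-6 M.
pOH = 5.13, so pH = 14.00 - 5.13 = 8.87.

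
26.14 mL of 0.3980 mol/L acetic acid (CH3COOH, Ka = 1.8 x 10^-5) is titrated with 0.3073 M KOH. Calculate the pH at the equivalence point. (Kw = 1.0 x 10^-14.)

8.99

n(CH3COOH) = 0.3980 x 0.02614 = 0.01040 mol; V(KOH) at equivalence = 0.01040/0.3073 = 0.03386 L.
At equivalence all the acid is converted to CH3COO-; total volume = 0.02614 + 0.03386 = 0.06000 L, so [CH3COO-] = 0.01040/0.06000 = 0.1734 M.
Kb = Kw/Ka = 1.0e-14 / 1.8 x 10^-5 = 5.56e-10.
[OH^-] = sqrt(Kb x [CH3COO-]) = sqrt(5.56e-10 x 0.1734) = 9.82e-6 M.
pOH = 5.01, so pH = 14.00 - 5.01 = 8.99.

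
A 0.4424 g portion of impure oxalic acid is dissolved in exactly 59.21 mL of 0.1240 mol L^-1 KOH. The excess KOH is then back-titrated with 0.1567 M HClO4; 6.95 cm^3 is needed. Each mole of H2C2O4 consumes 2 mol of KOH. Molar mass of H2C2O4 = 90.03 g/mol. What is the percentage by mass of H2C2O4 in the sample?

Total n(KOH) added = 0.1240 x 0.05921 = 0.007342 mol.
n(HClO4) used = 0.1567 x 0.006950 = 0.001089 mol, which equals the excess n(KOH).
So n(KOH) consumed by the sample = 0.007342 - 0.001089 = 0.006253 mol.
n(H2C2O4) = 0.006253 / 2 = 0.003126 mol.
mass H2C2O4 = 0.003126 x 90.03 = 0.2815 g, so %H2C2O4 = 0.2815/0.4424 x 100 = 63.6%.

63.6%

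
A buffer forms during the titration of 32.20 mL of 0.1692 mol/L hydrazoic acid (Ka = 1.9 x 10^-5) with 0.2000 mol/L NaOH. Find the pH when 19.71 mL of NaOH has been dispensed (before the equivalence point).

Initial n(HN3) = 0.1692 x 0.03220 = 0.005448 mol.
n(NaOH) added = 0.2000 x 0.01971 = 0.003942 mol, converting that many moles of HN3 to N3-.
Remaining n(HN3) = 0.001506 mol; n(N3-) = 0.003942 mol.
By Henderson-Hasselbalch, pH = pKa + log([A^-]/[HA]) = 4.72 + log(0.003942/0.001506) = 4.72 + (+0.42) = 5.14.

5.14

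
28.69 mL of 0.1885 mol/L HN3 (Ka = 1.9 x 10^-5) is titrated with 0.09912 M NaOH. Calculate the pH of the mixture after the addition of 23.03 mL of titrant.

Initial n(HN3) = 0.1885 x 0.02869 = 0.005408 mol.
n(NaOH) added = 0.09912 x 0.02303 = 0.002283 mol, converting that many moles of HN3 to N3-.
Remaining n(HN3) = 0.003125 mol; n(N3-) = 0.002283 mol.
By Henderson-Hasselbalch, pH = pKa + log([A^-]/[HA]) = 4.72 + log(0.002283/0.003125) = 4.72 + (-0.14) = 4.58.

4.58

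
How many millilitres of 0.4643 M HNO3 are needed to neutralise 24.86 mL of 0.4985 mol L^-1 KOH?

n(KOH) = 0.4985 mol/L x 0.02486 L = 0.01239 mol.
At equivalence n(HNO3) = n(KOH) = 0.01239 mol.
V(HNO3) = 0.01239 / 0.4643 = 0.02669 L = 26.7 mL.

26.7 mL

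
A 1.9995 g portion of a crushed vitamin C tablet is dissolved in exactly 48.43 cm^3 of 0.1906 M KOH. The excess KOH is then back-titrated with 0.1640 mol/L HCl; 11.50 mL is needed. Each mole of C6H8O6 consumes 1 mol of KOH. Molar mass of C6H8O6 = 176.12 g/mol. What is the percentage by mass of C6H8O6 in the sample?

64.7%

Total n(KOH) added = 0.1906 x 0.04843 = 0.009231 mol.
n(HCl) used = 0.1640 x 0.01150 = 0.001886 mol, which equals the excess n(KOH).
So n(KOH) consumed by the sample = 0.009231 - 0.001886 = 0.007345 mol.
n(C6H8O6) = 0.007345 / 1 = 0.007345 mol.
mass C6H8O6 = 0.007345 x 176.12 = 1.294 g, so %C6H8O6 = 1.294/1.9995 x 100 = 64.7%.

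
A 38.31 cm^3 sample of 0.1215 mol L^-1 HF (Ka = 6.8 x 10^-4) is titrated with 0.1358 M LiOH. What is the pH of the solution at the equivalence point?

n(HF) = 0.1215 x 0.03831 = 0.004655 mol; V(LiOH) at equivalence = 0.004655/0.1358 = 0.03428 L.
At equivalence all the acid is converted to F-; total volume = 0.03831 + 0.03428 = 0.07259 L, so [F-] = 0.004655/0.07259 = 0.06413 M.
Kb = Kw/Ka = 1.0e-14 / 6.8 x 10^-4 = 1.47e-11.
[OH^-] = sqrt(Kb x [F-]) = sqrt(1.47e-11 x 0.06413) = 9.71e-7 M.
pOH = 6.01, so pH = 14.00 - 6.01 = 7.99.

7.99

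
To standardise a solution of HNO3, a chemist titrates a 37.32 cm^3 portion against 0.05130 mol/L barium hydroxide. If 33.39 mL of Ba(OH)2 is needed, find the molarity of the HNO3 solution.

n(Ba(OH)2) delivered = 0.05130 x 0.03339 = 0.001713 mol.
The reaction is 2 HNO3 + 1 Ba(OH)2, so n(HNO3) = 0.001713 x 2/1 = 0.003426 mol.
[HNO3] = 0.003426 mol / 0.03732 L = 0.0918 M.

0.0918 M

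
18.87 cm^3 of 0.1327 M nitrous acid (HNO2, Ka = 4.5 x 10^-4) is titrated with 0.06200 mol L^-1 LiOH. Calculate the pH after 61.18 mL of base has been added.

n(acid) = 0.1327 x 0.01887 = 0.002504 mol; n(LiOH) added = 0.06200 x 0.06118 = 0.003793 mol.
Base is in excess by 0.003793 - 0.002504 = 0.001289 mol in a total volume of 0.08005 L.
[OH^-] = 0.001289/0.08005 = 0.01610 M, so pOH = 1.79 and pH = 14.00 - 1.79 = 12.21.

12.21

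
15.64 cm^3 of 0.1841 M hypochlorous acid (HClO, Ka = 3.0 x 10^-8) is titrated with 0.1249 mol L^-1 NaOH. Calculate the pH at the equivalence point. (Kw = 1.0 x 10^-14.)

10.20

n(HClO) = 0.1841 x 0.01564 = 0.002879 mol; V(NaOH) at equivalence = 0.002879/0.1249 = 0.02305 L.
At equivalence all the acid is converted to ClO-; total volume = 0.01564 + 0.02305 = 0.03869 L, so [ClO-] = 0.002879/0.03869 = 0.07441 M.
Kb = Kw/Ka = 1.0e-14 / 3.0 x 10^-8 = 3.33e-7.
[OH^-] = sqrt(Kb x [ClO-]) = sqrt(3.33e-7 x 0.07441) = 0.000157 M.
pOH = 3.80, so pH = 14.00 - 3.80 = 10.20.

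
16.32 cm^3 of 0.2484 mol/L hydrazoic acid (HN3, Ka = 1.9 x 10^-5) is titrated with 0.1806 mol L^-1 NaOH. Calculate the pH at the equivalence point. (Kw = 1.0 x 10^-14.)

8.87

n(HN3) = 0.2484 x 0.01632 = 0.004054 mol; V(NaOH) at equivalence = 0.004054/0.1806 = 0.02245 L.
At equivalence all the acid is converted to N3-; total volume = 0.01632 + 0.02245 = 0.03877 L, so [N3-] = 0.004054/0.03877 = 0.1046 M.
Kb = Kw/Ka = 1.0e-14 / 1.9 x 10^-5 = 5.26e-10.
[OH^-] = sqrt(Kb x [N3-]) = sqrt(5.26e-10 x 0.1046) = 7.42e-6 M.
pOH = 5.13, so pH = 14.00 - 5.13 = 8.87.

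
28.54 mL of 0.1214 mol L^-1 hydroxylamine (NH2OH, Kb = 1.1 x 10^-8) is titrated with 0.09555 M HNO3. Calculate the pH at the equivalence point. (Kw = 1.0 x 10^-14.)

3.66

n(NH2OH) = 0.1214 x 0.02854 = 0.003465 mol; V(HNO3) at equivalence = 0.003465/0.09555 = 0.03626 L.
At equivalence the base is fully converted to NH3OH+; total volume = 0.06480 L, so [NH3OH+] = 0.003465/0.06480 = 0.05347 M.
Ka(NH3OH+) = Kw/Kb = 1.0e-14 / 1.1 x 10^-8 = 9.09e-7.
[H^+] = sqrt(Ka x [NH3OH+]) = sqrt(9.09e-7 x 0.05347) = 0.000220 M.
pH = -log(0.000220) = 3.66.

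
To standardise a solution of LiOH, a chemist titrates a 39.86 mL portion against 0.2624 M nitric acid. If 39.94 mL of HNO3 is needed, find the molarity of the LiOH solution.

n(HNO3) delivered = 0.2624 x 0.03994 = 0.01048 mol.
For a 1:1 reaction, n(LiOH) = 0.01048 mol.
[LiOH] = 0.01048 mol / 0.03986 L = 0.263 M.

0.263 M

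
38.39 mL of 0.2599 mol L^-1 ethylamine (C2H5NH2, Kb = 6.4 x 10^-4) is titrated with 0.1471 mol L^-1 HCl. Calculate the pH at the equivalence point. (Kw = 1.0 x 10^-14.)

5.92

n(C2H5NH2) = 0.2599 x 0.03839 = 0.009978 mol; V(HCl) at equivalence = 0.009978/0.1471 = 0.06783 L.
At equivalence the base is fully converted to C2H5NH3+; total volume = 0.1062 L, so [C2H5NH3+] = 0.009978/0.1062 = 0.09393 M.
Ka(C2H5NH3+) = Kw/Kb = 1.0e-14 / 6.4 x 10^-4 = 1.56e-11.
[H^+] = sqrt(Ka x [C2H5NH3+]) = sqrt(1.56e-11 x 0.09393) = 1.21e-6 M.
pH = -log(1.21e-6) = 5.92.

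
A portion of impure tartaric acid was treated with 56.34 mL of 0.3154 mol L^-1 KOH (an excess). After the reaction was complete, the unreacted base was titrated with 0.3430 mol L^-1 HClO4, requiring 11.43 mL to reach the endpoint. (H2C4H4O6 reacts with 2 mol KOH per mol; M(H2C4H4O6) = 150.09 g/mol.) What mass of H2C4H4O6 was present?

Total n(KOH) added = 0.3154 x 0.05634 = 0.01777 mol.
n(HClO4) used = 0.3430 x 0.01143 = 0.003920 mol, which equals the excess n(KOH).
So n(KOH) consumed by the sample = 0.01777 - 0.003920 = 0.01385 mol.
n(H2C4H4O6) = 0.01385 / 2 = 0.006925 mol.
mass = 0.006925 mol x 150.09 g/mol = 1.04 g.

1.04 g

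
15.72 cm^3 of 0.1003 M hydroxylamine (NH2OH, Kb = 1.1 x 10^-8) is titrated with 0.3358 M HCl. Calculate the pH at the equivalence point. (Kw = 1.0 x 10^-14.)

3.58

n(NH2OH) = 0.1003 x 0.01572 = 0.001577 mol; V(HCl) at equivalence = 0.001577/0.3358 = 0.004695 L.
At equivalence the base is fully converted to NH3OH+; total volume = 0.02042 L, so [NH3OH+] = 0.001577/0.02042 = 0.07723 M.
Ka(NH3OH+) = Kw/Kb = 1.0e-14 / 1.1 x 10^-8 = 9.09e-7.
[H^+] = sqrt(Ka x [NH3OH+]) = sqrt(9.09e-7 x 0.07723) = 0.000265 M.
pH = -log(0.000265) = 3.58.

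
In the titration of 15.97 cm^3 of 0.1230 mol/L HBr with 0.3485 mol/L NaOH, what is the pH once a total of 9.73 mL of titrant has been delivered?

n(acid) = 0.1230 x 0.01597 = 0.001964 mol; n(NaOH) added = 0.3485 x 0.009730 = 0.003391 mol.
Base is in excess by 0.003391 - 0.001964 = 0.001427 mol in a total volume of 0.02570 L.
[OH^-] = 0.001427/0.02570 = 0.05551 M, so pOH = 1.26 and pH = 14.00 - 1.26 = 12.74.

12.74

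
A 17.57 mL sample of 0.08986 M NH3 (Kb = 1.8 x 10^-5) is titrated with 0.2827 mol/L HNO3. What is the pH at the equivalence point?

n(NH3) = 0.08986 x 0.01757 = 0.001579 mol; V(HNO3) at equivalence = 0.001579/0.2827 = 0.005585 L.
At equivalence the base is fully converted to NH4+; total volume = 0.02315 L, so [NH4+] = 0.001579/0.02315 = 0.06819 M.
Ka(NH4+) = Kw/Kb = 1.0e-14 / 1.8 x 10^-5 = 5.56e-10.
[H^+] = sqrt(Ka x [NH4+]) = sqrt(5.56e-10 x 0.06819) = 6.15e-6 M.
pH = -log(6.15e-6) = 5.21.

5.21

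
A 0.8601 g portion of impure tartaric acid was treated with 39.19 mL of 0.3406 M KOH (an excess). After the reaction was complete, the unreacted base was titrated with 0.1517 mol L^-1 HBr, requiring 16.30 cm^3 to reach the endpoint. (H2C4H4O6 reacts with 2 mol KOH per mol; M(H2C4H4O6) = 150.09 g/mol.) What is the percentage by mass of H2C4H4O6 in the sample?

94.9%

Total n(KOH) added = 0.3406 x 0.03919 = 0.01335 mol.
n(HBr) used = 0.1517 x 0.01630 = 0.002473 mol, which equals the excess n(KOH).
So n(KOH) consumed by the sample = 0.01335 - 0.002473 = 0.01088 mol.
n(H2C4H4O6) = 0.01088 / 2 = 0.005438 mol.
mass H2C4H4O6 = 0.005438 x 150.09 = 0.8161 g, so %H2C4H4O6 = 0.8161/0.8601 x 100 = 94.9%.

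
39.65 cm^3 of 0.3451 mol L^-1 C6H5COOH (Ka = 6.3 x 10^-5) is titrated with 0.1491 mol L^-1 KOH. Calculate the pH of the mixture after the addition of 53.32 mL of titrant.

Initial n(C6H5COOH) = 0.3451 x 0.03965 = 0.01368 mol.
n(KOH) added = 0.1491 x 0.05332 = 0.007950 mol, converting that many moles of C6H5COOH to C6H5COO-.
Remaining n(C6H5COOH) = 0.005733 mol; n(C6H5COO-) = 0.007950 mol.
By Henderson-Hasselbalch, pH = pKa + log([A^-]/[HA]) = 4.20 + log(0.007950/0.005733) = 4.20 + (+0.14) = 4.34.

4.34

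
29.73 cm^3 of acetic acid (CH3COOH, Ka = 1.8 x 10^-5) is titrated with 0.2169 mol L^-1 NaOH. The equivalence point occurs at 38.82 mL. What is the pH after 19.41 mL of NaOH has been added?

19.41 mL is exactly half the equivalence volume (38.82/2), i.e. the half-equivalence point.
There, n(HA) = n(A^-), so pH = pKa = -log(1.8 x 10^-5) = 4.74.

4.74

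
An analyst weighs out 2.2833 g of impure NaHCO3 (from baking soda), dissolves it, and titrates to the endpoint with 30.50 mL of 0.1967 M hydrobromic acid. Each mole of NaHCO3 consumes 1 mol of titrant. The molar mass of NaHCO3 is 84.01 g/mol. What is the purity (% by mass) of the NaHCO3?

22.1%

n(HBr) = 0.1967 x 0.03050 = 0.005999 mol.
n(NaHCO3) = 0.005999 / 1 = 0.005999 mol.
mass of NaHCO3 = 0.005999 x 84.01 = 0.5040 g.
% purity = 0.5040 / 2.2833 x 100 = 22.1%.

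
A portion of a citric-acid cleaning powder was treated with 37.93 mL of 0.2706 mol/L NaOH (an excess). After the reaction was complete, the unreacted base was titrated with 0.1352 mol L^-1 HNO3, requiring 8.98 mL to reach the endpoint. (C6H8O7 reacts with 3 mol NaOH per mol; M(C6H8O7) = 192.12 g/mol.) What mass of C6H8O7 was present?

Total n(NaOH) added = 0.2706 x 0.03793 = 0.01026 mol.
n(HNO3) used = 0.1352 x 0.008980 = 0.001214 mol, which equals the excess n(NaOH).
So n(NaOH) consumed by the sample = 0.01026 - 0.001214 = 0.009050 mol.
n(C6H8O7) = 0.009050 / 3 = 0.003017 mol.
mass = 0.003017 mol x 192.12 g/mol = 0.580 g.

0.580 g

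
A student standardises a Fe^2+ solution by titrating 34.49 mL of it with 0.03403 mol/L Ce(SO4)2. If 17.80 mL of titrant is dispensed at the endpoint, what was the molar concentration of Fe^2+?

n(Ce(SO4)2) = 0.03403 x 0.01780 = 0.0006057 mol.
From the balanced equation, 1 mol Ce(SO4)2 reacts with 1 mol Fe^2+, so n(Fe^2+) = 0.0006057 x 1/1 = 0.0006057 mol.
[Fe^2+] = 0.0006057 / 0.03449 L = 0.0176 M.

0.0176 M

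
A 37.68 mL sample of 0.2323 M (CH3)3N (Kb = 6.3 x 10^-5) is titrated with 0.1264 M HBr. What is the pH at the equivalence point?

n((CH3)3N) = 0.2323 x 0.03768 = 0.008753 mol; V(HBr) at equivalence = 0.008753/0.1264 = 0.06925 L.
At equivalence the base is fully converted to (CH3)3NH+; total volume = 0.1069 L, so [(CH3)3NH+] = 0.008753/0.1069 = 0.08186 M.
Ka((CH3)3NH+) = Kw/Kb = 1.0e-14 / 6.3 x 10^-5 = 1.59e-10.
[H^+] = sqrt(Ka x [(CH3)3NH+]) = sqrt(1.59e-10 x 0.08186) = 3.60e-6 M.
pH = -log(3.60e-6) = 5.44.

5.44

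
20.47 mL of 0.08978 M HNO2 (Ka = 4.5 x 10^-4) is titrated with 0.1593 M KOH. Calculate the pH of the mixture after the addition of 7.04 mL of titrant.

3.54

Initial n(HNO2) = 0.08978 x 0.02047 = 0.001838 mol.
n(KOH) added = 0.1593 x 0.007040 = 0.001121 mol, converting that many moles of HNO2 to NO2-.
Remaining n(HNO2) = 0.0007163 mol; n(NO2-) = 0.001121 mol.
By Henderson-Hasselbalch, pH = pKa + log([A^-]/[HA]) = 3.35 + log(0.001121/0.0007163) = 3.35 + (+0.19) = 3.54.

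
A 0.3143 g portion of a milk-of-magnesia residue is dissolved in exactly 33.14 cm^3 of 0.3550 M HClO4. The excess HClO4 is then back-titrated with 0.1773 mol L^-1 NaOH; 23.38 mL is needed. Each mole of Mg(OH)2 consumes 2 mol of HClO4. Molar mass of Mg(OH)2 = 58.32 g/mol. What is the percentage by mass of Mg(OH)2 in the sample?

Total n(HClO4) added = 0.3550 x 0.03314 = 0.01176 mol.
n(NaOH) used = 0.1773 x 0.02338 = 0.004145 mol, which equals the excess n(HClO4).
So n(HClO4) consumed by the sample = 0.01176 - 0.004145 = 0.007619 mol.
n(Mg(OH)2) = 0.007619 / 2 = 0.003810 mol.
mass Mg(OH)2 = 0.003810 x 58.32 = 0.2222 g, so %Mg(OH)2 = 0.2222/0.3143 x 100 = 70.7%.

70.7%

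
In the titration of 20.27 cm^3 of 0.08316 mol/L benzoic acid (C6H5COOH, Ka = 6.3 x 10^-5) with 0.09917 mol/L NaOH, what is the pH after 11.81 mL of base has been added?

4.56

Initial n(C6H5COOH) = 0.08316 x 0.02027 = 0.001686 mol.
n(NaOH) added = 0.09917 x 0.01181 = 0.001171 mol, converting that many moles of C6H5COOH to C6H5COO-.
Remaining n(C6H5COOH) = 0.0005145 mol; n(C6H5COO-) = 0.001171 mol.
By Henderson-Hasselbalch, pH = pKa + log([A^-]/[HA]) = 4.20 + log(0.001171/0.0005145) = 4.20 + (+0.36) = 4.56.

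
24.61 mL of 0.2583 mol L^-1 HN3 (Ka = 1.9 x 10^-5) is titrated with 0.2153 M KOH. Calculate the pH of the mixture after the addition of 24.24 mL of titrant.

5.38

Initial n(HN3) = 0.2583 x 0.02461 = 0.006357 mol.
n(KOH) added = 0.2153 x 0.02424 = 0.005219 mol, converting that many moles of HN3 to N3-.
Remaining n(HN3) = 0.001138 mol; n(N3-) = 0.005219 mol.
By Henderson-Hasselbalch, pH = pKa + log([A^-]/[HA]) = 4.72 + log(0.005219/0.001138) = 4.72 + (+0.66) = 5.38.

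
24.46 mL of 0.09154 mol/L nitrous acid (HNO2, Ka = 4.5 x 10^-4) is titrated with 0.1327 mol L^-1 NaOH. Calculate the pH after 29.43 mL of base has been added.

n(acid) = 0.09154 x 0.02446 = 0.002239 mol; n(NaOH) added = 0.1327 x 0.02943 = 0.003905 mol.
Base is in excess by 0.003905 - 0.002239 = 0.001666 mol in a total volume of 0.05389 L.
[OH^-] = 0.001666/0.05389 = 0.03092 M, so pOH = 1.51 and pH = 14.00 - 1.51 = 12.49.

12.49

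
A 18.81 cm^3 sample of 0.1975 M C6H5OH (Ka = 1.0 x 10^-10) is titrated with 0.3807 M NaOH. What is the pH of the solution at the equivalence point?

n(C6H5OH) = 0.1975 x 0.01881 = 0.003715 mol; V(NaOH) at equivalence = 0.003715/0.3807 = 0.009758 L.
At equivalence all the acid is converted to C6H5O-; total volume = 0.01881 + 0.009758 = 0.02857 L, so [C6H5O-] = 0.003715/0.02857 = 0.1300 M.
Kb = Kw/Ka = 1.0e-14 / 1.0 x 10^-10 = 0.000100.
[OH^-] = sqrt(Kb x [C6H5O-]) = sqrt(0.000100 x 0.1300) = 0.00361 M.
pOH = 2.44, so pH = 14.00 - 2.44 = 11.56.

11.56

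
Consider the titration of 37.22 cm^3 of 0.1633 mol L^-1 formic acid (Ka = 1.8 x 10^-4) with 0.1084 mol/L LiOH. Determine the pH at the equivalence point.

n(HCOOH) = 0.1633 x 0.03722 = 0.006078 mol; V(LiOH) at equivalence = 0.006078/0.1084 = 0.05607 L.
At equivalence all the acid is converted to HCOO-; total volume = 0.03722 + 0.05607 = 0.09329 L, so [HCOO-] = 0.006078/0.09329 = 0.06515 M.
Kb = Kw/Ka = 1.0e-14 / 1.8 x 10^-4 = 5.56e-11.
[OH^-] = sqrt(Kb x [HCOO-]) = sqrt(5.56e-11 x 0.06515) = 1.90e-6 M.
pOH = 5.72, so pH = 14.00 - 5.72 = 8.28.

8.28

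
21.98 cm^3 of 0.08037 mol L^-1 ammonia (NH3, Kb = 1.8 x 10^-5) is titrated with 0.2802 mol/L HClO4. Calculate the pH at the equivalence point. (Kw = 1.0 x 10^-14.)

n(NH3) = 0.08037 x 0.02198 = 0.001767 mol; V(HClO4) at equivalence = 0.001767/0.2802 = 0.006305 L.
At equivalence the base is fully converted to NH4+; total volume = 0.02828 L, so [NH4+] = 0.001767/0.02828 = 0.06246 M.
Ka(NH4+) = Kw/Kb = 1.0e-14 / 1.8 x 10^-5 = 5.56e-10.
[H^+] = sqrt(Ka x [NH4+]) = sqrt(5.56e-10 x 0.06246) = 5.89e-6 M.
pH = -log(5.89e-6) = 5.23.

5.23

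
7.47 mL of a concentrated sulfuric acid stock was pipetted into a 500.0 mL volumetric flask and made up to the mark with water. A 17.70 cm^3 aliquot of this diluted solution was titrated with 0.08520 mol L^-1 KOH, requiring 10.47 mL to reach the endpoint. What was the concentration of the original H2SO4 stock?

n(KOH) = 0.08520 x 0.01047 = 0.0008920 mol.
n(H2SO4) in the aliquot = 0.0008920 x 1/2 = 0.0004460 mol.
[diluted H2SO4] = 0.0004460 / 0.01770 = 0.02520 M.
Dilution factor = 500.0/7.470 = 66.93, so [stock] = 0.02520 x 66.93 = 1.69 M.

1.69 M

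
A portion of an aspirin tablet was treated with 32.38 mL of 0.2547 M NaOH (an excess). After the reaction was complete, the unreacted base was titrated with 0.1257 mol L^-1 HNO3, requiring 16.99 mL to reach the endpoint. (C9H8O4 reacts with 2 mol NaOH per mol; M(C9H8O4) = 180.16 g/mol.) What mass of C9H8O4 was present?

0.551 g

Total n(NaOH) added = 0.2547 x 0.03238 = 0.008247 mol.
n(HNO3) used = 0.1257 x 0.01699 = 0.002136 mol, which equals the excess n(NaOH).
So n(NaOH) consumed by the sample = 0.008247 - 0.002136 = 0.006112 mol.
n(C9H8O4) = 0.006112 / 2 = 0.003056 mol.
mass = 0.003056 mol x 180.16 g/mol = 0.551 g.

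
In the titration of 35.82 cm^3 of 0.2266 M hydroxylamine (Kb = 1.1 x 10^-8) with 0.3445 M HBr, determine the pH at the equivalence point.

n(NH2OH) = 0.2266 x 0.03582 = 0.008117 mol; V(HBr) at equivalence = 0.008117/0.3445 = 0.02356 L.
At equivalence the base is fully converted to NH3OH+; total volume = 0.05938 L, so [NH3OH+] = 0.008117/0.05938 = 0.1367 M.
Ka(NH3OH+) = Kw/Kb = 1.0e-14 / 1.1 x 10^-8 = 9.09e-7.
[H^+] = sqrt(Ka x [NH3OH+]) = sqrt(9.09e-7 x 0.1367) = 0.000353 M.
pH = -log(0.000353) = 3.45.

3.45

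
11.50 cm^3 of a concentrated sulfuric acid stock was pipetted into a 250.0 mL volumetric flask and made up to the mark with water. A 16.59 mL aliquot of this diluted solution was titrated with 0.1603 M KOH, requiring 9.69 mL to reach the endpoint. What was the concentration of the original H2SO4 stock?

n(KOH) = 0.1603 x 0.009690 = 0.001553 mol.
n(H2SO4) in the aliquot = 0.001553 x 1/2 = 0.0007767 mol.
[diluted H2SO4] = 0.0007767 / 0.01659 = 0.04681 M.
Dilution factor = 250.0/11.50 = 21.74, so [stock] = 0.04681 x 21.74 = 1.02 M.

1.02 M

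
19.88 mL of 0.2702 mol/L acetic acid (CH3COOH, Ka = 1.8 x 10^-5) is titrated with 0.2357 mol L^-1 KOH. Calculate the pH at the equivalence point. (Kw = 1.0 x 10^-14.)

8.92

n(CH3COOH) = 0.2702 x 0.01988 = 0.005372 mol; V(KOH) at equivalence = 0.005372/0.2357 = 0.02279 L.
At equivalence all the acid is converted to CH3COO-; total volume = 0.01988 + 0.02279 = 0.04267 L, so [CH3COO-] = 0.005372/0.04267 = 0.1259 M.
Kb = Kw/Ka = 1.0e-14 / 1.8 x 10^-5 = 5.56e-10.
[OH^-] = sqrt(Kb x [CH3COO-]) = sqrt(5.56e-10 x 0.1259) = 8.36e-6 M.
pOH = 5.08, so pH = 14.00 - 5.08 = 8.92.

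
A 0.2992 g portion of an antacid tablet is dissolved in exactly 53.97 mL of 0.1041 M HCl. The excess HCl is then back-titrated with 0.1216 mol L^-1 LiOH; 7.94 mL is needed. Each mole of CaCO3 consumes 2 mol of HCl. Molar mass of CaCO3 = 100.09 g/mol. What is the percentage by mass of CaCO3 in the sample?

77.8%

Total n(HCl) added = 0.1041 x 0.05397 = 0.005618 mol.
n(LiOH) used = 0.1216 x 0.007940 = 0.0009655 mol, which equals the excess n(HCl).
So n(HCl) consumed by the sample = 0.005618 - 0.0009655 = 0.004653 mol.
n(CaCO3) = 0.004653 / 2 = 0.002326 mol.
mass CaCO3 = 0.002326 x 100.09 = 0.2328 g, so %CaCO3 = 0.2328/0.2992 x 100 = 77.8%.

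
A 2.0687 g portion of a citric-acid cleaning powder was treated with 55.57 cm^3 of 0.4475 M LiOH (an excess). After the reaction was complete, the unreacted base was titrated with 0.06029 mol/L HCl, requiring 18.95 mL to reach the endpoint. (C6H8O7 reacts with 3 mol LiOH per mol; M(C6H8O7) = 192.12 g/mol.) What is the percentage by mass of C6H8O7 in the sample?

73.4%

Total n(LiOH) added = 0.4475 x 0.05557 = 0.02487 mol.
n(HCl) used = 0.06029 x 0.01895 = 0.001142 mol, which equals the excess n(LiOH).
So n(LiOH) consumed by the sample = 0.02487 - 0.001142 = 0.02373 mol.
n(C6H8O7) = 0.02373 / 3 = 0.007908 mol.
mass C6H8O7 = 0.007908 x 192.12 = 1.519 g, so %C6H8O7 = 1.519/2.0687 x 100 = 73.4%.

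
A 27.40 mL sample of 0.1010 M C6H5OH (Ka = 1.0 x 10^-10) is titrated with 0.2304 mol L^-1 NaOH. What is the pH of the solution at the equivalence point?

11.42

n(C6H5OH) = 0.1010 x 0.02740 = 0.002767 mol; V(NaOH) at equivalence = 0.002767/0.2304 = 0.01201 L.
At equivalence all the acid is converted to C6H5O-; total volume = 0.02740 + 0.01201 = 0.03941 L, so [C6H5O-] = 0.002767/0.03941 = 0.07022 M.
Kb = Kw/Ka = 1.0e-14 / 1.0 x 10^-10 = 0.000100.
[OH^-] = sqrt(Kb x [C6H5O-]) = sqrt(0.000100 x 0.07022) = 0.00265 M.
pOH = 2.58, so pH = 14.00 - 2.58 = 11.42.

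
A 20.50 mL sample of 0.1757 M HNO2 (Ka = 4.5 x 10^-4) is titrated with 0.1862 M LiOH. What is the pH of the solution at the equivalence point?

n(HNO2) = 0.1757 x 0.02050 = 0.003602 mol; V(LiOH) at equivalence = 0.003602/0.1862 = 0.01934 L.
At equivalence all the acid is converted to NO2-; total volume = 0.02050 + 0.01934 = 0.03984 L, so [NO2-] = 0.003602/0.03984 = 0.09040 M.
Kb = Kw/Ka = 1.0e-14 / 4.5 x 10^-4 = 2.22e-11.
[OH^-] = sqrt(Kb x [NO2-]) = sqrt(2.22e-11 x 0.09040) = 1.42e-6 M.
pOH = 5.85, so pH = 14.00 - 5.85 = 8.15.

8.15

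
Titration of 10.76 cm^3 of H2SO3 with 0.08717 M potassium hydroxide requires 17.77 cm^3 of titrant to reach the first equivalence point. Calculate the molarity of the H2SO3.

0.144 M

n(KOH) = 0.08717 x 0.01777 = 0.001549 mol.
At the first equivalence point, 1 mol OH^- react per mol H2SO3, so n(H2SO3) = 0.001549 / 1 = 0.001549 mol.
[H2SO3] = 0.001549 / 0.01076 L = 0.144 M.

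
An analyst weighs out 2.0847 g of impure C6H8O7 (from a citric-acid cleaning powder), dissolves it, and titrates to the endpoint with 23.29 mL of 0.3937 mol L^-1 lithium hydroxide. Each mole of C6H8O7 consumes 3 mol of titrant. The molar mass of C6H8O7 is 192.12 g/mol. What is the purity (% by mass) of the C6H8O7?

n(LiOH) = 0.3937 x 0.02329 = 0.009169 mol.
n(C6H8O7) = 0.009169 / 3 = 0.003056 mol.
mass of C6H8O7 = 0.003056 x 192.12 = 0.5872 g.
% purity = 0.5872 / 2.0847 x 100 = 28.2%.

28.2%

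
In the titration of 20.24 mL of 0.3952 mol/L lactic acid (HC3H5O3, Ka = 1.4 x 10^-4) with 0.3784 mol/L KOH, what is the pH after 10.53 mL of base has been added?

Initial n(HC3H5O3) = 0.3952 x 0.02024 = 0.007999 mol.
n(KOH) added = 0.3784 x 0.01053 = 0.003985 mol, converting that many moles of HC3H5O3 to C3H5O3-.
Remaining n(HC3H5O3) = 0.004014 mol; n(C3H5O3-) = 0.003985 mol.
By Henderson-Hasselbalch, pH = pKa + log([A^-]/[HA]) = 3.85 + log(0.003985/0.004014) = 3.85 + (-0.00) = 3.85.

3.85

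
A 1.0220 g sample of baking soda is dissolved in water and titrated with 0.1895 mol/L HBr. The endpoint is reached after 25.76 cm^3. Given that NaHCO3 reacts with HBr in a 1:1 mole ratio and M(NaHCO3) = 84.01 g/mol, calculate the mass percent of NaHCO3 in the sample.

40.1%

n(HBr) = 0.1895 x 0.02576 = 0.004882 mol.
n(NaHCO3) = 0.004882 / 1 = 0.004882 mol.
mass of NaHCO3 = 0.004882 x 84.01 = 0.4101 g.
% purity = 0.4101 / 1.0220 x 100 = 40.1%.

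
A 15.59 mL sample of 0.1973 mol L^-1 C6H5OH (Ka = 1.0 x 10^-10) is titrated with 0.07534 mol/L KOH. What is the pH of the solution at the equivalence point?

11.37

n(C6H5OH) = 0.1973 x 0.01559 = 0.003076 mol; V(KOH) at equivalence = 0.003076/0.07534 = 0.04083 L.
At equivalence all the acid is converted to C6H5O-; total volume = 0.01559 + 0.04083 = 0.05642 L, so [C6H5O-] = 0.003076/0.05642 = 0.05452 M.
Kb = Kw/Ka = 1.0e-14 / 1.0 x 10^-10 = 0.000100.
[OH^-] = sqrt(Kb x [C6H5O-]) = sqrt(0.000100 x 0.05452) = 0.00233 M.
pOH = 2.63, so pH = 14.00 - 2.63 = 11.37.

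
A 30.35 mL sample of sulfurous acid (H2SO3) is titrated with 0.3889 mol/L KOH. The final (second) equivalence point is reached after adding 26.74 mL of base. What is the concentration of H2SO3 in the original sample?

n(KOH) = 0.3889 x 0.02674 = 0.01040 mol.
At the final (second) equivalence point, 2 mol OH^- react per mol H2SO3, so n(H2SO3) = 0.01040 / 2 = 0.005200 mol.
[H2SO3] = 0.005200 / 0.03035 L = 0.171 M.

0.171 M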